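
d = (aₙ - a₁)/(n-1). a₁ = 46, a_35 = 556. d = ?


d = (aₙ - a₁)/(n-1)
= (556 - 46)/(35-1)
= 510/34 = 15

d = 15


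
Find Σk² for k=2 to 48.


Σₖ₌2^48 k² = Σₖ₌₁^48 k² − Σₖ₌₁^1 k²
= 48·49·97/6 − 1·2·3/6
= 38024 − 1 = 38023

Σk² = 38023


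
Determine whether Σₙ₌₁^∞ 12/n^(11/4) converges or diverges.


p-series test: Σ c/n^p converges if p > 1, diverges if p ≤ 1 (constant c > 0 doesn't affect convergence).
p = 11/4
11/4 > 1 → CONVERGES

Converges (p = 11/4 > 1)


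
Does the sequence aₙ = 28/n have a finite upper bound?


a₁ = 28, a₂ = 28/2, a₃ = 28/3, ...
0 < aₙ ≤ 28 for all n ≥ 1
Lower bound: 0, Upper bound: 28
The sequence IS bounded

Bounded (0 < aₙ ≤ 28)


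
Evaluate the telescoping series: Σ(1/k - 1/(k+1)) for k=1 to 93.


Telescoping: adjacent terms cancel.
= 1/1 - 1/94
= 1 - 1/94 = 93/94

Sum = 93/94


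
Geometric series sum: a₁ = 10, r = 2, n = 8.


Sₙ = 10×(2^8 - 1)/(2 - 1)
= 10×(256 - 1)/1
= 10×255/1
= 2550

S_8 = 2550


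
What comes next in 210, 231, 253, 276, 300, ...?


Pattern: triangular numbers: n(n+1)/2
Terms: 210, 231, 253, 276, 300
Next term = 325

Next term = 325


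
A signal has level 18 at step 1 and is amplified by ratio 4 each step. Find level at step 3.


aₙ = a₁·r^(n-1)
= 18×4^2
= 18×16
= 288

a_3 = 288


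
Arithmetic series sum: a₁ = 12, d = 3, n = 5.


aₙ = 12 + (5-1)×3 = 24
Sₙ = n(a₁+aₙ)/2 = 5×(12+24)/2
= 5×36/2 = 90

S_5 = 90


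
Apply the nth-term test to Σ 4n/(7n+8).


lim(n→∞) 4n/(7n+8) = 4/7 = 4/7  (divide numerator and denominator by n)
lim aₙ = 4/7 ≠ 0 → series DIVERGES

Diverges (lim aₙ = 4/7 ≠ 0)


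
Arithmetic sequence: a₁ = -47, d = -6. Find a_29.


aₙ = a₁ + (n-1)d
= -47 + (29-1)×-6
= -47 - 168
= -215

a_29 = -215


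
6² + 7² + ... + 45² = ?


Σₖ₌6^45 k² = Σₖ₌₁^45 k² − Σₖ₌₁^5 k²
= 45·46·91/6 − 5·6·11/6
= 31395 − 55 = 31340

Σk² = 31340


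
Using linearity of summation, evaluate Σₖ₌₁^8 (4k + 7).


Σ(4k+7) = 4·Σk + 7·n
= 4·36 + 7·8
= 144 + 56 = 200

Σ = 200


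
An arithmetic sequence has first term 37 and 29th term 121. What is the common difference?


d = (aₙ - a₁)/(n-1)
= (121 - 37)/(29-1)
= 84/28 = 3

d = 3


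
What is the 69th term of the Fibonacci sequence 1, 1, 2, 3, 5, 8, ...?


Fibonacci sequence: 1, 1, 2, 3, 5, 8, 13, 21, 34, 55, 89, ...
F(69) = 117669030460994

F(69) = 117669030460994


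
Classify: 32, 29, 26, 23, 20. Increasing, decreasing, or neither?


Differences: -3, -3, -3, -3
All differences < 0 → strictly DECREASING

Monotonically decreasing


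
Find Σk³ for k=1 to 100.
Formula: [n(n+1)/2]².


n(n+1)/2 = 100×101/2 = 5050
Σk³ = 5050² = 25502500

Σk³ = 25502500


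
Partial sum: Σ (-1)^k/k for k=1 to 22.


S = -1 + 1/2 - 1/3 + 1/4 - 1/5 + 1/6 - 1/7 + 1/8 ± ...
= -0.6709
(Full series converges to -ln(2) ≈ -0.6931)

S_22 = -0.6709


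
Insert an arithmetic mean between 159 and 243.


AM = (159 + 243)/2 = 402/2 = 201

AM = 201


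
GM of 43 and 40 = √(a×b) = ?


GM = √(43×40) = √1720 = 41.4729

GM = 41.4729


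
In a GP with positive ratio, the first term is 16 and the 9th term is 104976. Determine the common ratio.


r^(n-1) = aₙ/a₁
r^8 = 104976/16 = 6561
r = 6561^(1/8)
= ±3; taking r > 0 gives r = 3

r = 3


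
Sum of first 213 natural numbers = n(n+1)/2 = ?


n(n+1)/2 = 213×214/2 = 45582/2 = 22791

Σk = 22791


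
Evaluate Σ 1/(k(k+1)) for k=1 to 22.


1/(k(k+1)) = 1/k - 1/(k+1) (partial fractions)
Telescoping: Σ = 1 - 1/23 = 22/23

Sum = 22/23


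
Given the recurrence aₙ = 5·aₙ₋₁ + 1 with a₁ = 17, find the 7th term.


Computing step by step:
a_1 = 17
a_2 = 86
a_3 = 431
a_4 = 2156
a_5 = 10781
a_6 = 53906
a_7 = 269531


a_7 = 269531


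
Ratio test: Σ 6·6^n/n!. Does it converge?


aₙ = 6·6^n/n!
a_{n+1}/aₙ = 6^(n+1)/(n+1)! × n!/6^n  (constant 6 cancels)
= 6/(n+1)
L = lim(n→∞) 6/(n+1) = 0
L < 1 → series CONVERGES

Converges (ratio test: L = 0 < 1)


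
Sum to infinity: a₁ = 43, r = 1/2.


S∞ = a₁/(1-r) = 43/(1 - 1/2)
= 43/(1/2)
= 86

S∞ = 86


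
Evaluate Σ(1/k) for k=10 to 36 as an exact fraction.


Σₖ₌10^36 1/k = 1/10 + 1/11 + 1/12 + ... + 1/36
= 2523481985527/1875370816800
≈ 1.3456

Sum = 2523481985527/1875370816800 ≈ 1.3456


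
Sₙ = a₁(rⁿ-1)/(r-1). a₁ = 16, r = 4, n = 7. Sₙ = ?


Sₙ = 16×(4^7 - 1)/(4 - 1)
= 16×(16384 - 1)/3
= 16×16383/3
= 87376

S_7 = 87376


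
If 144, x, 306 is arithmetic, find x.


AM = (144 + 306)/2 = 450/2 = 225

AM = 225


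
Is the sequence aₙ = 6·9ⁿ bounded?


aₙ = 6·9ⁿ → as n→∞, aₙ→∞ (since base 9 > 1)
No finite upper bound exists
The sequence is UNBOUNDED

Unbounded (aₙ → ∞ as n → ∞)


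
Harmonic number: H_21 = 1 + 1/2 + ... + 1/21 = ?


H_21 = 1/1 + 1/2 + 1/3 + ... + 1/21
= 18858053/5173168
≈ 3.6454

H_21 = 18858053/5173168 ≈ 3.6454


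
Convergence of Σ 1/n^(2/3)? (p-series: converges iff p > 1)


p-series test: Σ c/n^p converges if p > 1, diverges if p ≤ 1 (constant c > 0 doesn't affect convergence).
p = 2/3
2/3 ≤ 1 → DIVERGES

Diverges (p = 2/3 ≤ 1)


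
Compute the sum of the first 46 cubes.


n(n+1)/2 = 46×47/2 = 1081
Σk³ = 1081² = 1168561

Σk³ = 1168561


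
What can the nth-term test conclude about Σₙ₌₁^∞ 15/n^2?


lim(n→∞) 15/n^2 = 0
lim aₙ = 0 → nth-term test is INCONCLUSIVE
(Need other tests; this is actually a convergent p-series with p=2 > 1)

Inconclusive (lim aₙ = 0; need another test)


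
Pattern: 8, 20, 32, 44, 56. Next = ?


Pattern: arithmetic (d=12)
Terms: 8, 20, 32, 44, 56
Next term = 68

Next term = 68


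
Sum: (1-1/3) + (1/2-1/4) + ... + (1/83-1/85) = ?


Telescoping with gap 2: two head and two tail terms survive.
= (1 + 1/2) - (1/84 + 1/85)
= 3/2 - 1/84 - 1/85 = 10541/7140

Sum = 10541/7140


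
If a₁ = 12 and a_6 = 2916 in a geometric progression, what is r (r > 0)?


r^(n-1) = aₙ/a₁
r^5 = 2916/12 = 243
r = 243^(1/5)
= 3

r = 3


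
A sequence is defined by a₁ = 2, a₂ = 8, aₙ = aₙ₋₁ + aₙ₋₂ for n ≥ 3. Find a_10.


Computing iteratively: 2, 8, 10, 18, 28, 46, 74, 120, 194, 314
a_10 = 314

a_10 = 314


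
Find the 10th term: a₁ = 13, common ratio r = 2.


aₙ = a₁·r^(n-1)
= 13×2^9
= 13×512
= 6656

a_10 = 6656


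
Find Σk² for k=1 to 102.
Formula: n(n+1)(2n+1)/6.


n = 102
n(n+1)(2n+1)/6 = 102×103×205/6
= 2153730/6 = 358955

Σk² = 358955


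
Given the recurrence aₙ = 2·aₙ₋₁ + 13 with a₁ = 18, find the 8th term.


Computing step by step:
a_1 = 18
a_2 = 49
a_3 = 111
a_4 = 235
a_5 = 483
a_6 = 979
a_7 = 1971
a_8 = 3955


a_8 = 3955


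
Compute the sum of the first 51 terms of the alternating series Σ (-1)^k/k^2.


S = -1 + 1/4 - 1/9 + 1/16 - 1/25 + 1/36 - 1/49 + 1/64 ± ...
= -0.8227
(Full series converges to -π²/12 ≈ -0.8225)

S_51 = -0.8227


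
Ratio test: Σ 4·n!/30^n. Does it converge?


aₙ = 4·n!/30^n
a_{n+1}/aₙ = (n+1)!/30^(n+1) × 30^n/n!  (constant 4 cancels)
= (n+1)/30
L = lim(n→∞) (n+1)/30 = ∞
L > 1 → series DIVERGES

Diverges (ratio test: L = ∞ > 1)


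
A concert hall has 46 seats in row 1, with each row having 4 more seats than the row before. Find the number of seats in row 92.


aₙ = a₁ + (n-1)d
= 46 + (92-1)×4
= 46 + 364
= 410

a_92 = 410


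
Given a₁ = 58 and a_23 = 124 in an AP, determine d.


d = (aₙ - a₁)/(n-1)
= (124 - 58)/(23-1)
= 66/22 = 3

d = 3


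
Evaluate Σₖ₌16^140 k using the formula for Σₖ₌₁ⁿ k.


Σₖ₌16^140 k = Σₖ₌₁^140 k − Σₖ₌₁^15 k
= 140·141/2 − 15·16/2
= 9870 − 120 = 9750

Σk = 9750


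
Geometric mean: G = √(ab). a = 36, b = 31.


GM = √(36×31) = √1116 = 33.4066

GM = 33.4066


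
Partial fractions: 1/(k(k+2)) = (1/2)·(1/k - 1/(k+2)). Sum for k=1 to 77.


1/(k(k+2)) = (1/2)·(1/k - 1/(k+2)) (partial fractions)
Telescoping: Σ = (1/2)·(1 + 1/2 - 1/78 - 1/79) = 4543/6162

Sum = 4543/6162


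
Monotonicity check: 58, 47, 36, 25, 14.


Differences: -11, -11, -11, -11
All differences < 0 → strictly DECREASING

Monotonically decreasing


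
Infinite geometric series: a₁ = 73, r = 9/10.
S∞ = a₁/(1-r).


S∞ = a₁/(1-r) = 73/(1 - 9/10)
= 73/(1/10)
= 730

S∞ = 730


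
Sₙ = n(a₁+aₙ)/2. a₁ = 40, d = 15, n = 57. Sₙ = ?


aₙ = 40 + (57-1)×15 = 880
Sₙ = n(a₁+aₙ)/2 = 57×(40+880)/2
= 57×920/2 = 26220

S_57 = 26220


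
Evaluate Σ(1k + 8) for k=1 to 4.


Σ(1k+8) = 1·Σk + 8·n
= 1·10 + 8·4
= 10 + 32 = 42

Σ = 42


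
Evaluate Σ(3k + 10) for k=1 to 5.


Σ(3k+10) = 3·Σk + 10·n
= 3·15 + 10·5
= 45 + 50 = 95

Σ = 95


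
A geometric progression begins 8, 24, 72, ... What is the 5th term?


aₙ = a₁·r^(n-1)
= 8×3^4
= 8×81
= 648

a_5 = 648


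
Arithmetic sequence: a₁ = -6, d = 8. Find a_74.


aₙ = a₁ + (n-1)d
= -6 + (74-1)×8
= -6 + 584
= 578

a_74 = 578


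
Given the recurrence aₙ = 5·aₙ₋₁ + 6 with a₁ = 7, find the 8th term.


Computing step by step:
a_1 = 7
a_2 = 41
a_3 = 211
a_4 = 1061
a_5 = 5311
a_6 = 26561
a_7 = 132811
a_8 = 664061


a_8 = 664061


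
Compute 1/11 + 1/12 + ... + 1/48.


Σₖ₌11^48 1/k = 1/11 + 1/12 + 1/13 + ... + 1/48
= 677286844336960408373/442720643463713815200
≈ 1.5298

Sum = 677286844336960408373/442720643463713815200 ≈ 1.5298


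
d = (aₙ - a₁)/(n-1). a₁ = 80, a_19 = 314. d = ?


d = (aₙ - a₁)/(n-1)
= (314 - 80)/(19-1)
= 234/18 = 13

d = 13


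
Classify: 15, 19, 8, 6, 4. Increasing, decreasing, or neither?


Differences: 4, -11, -2, -2
Difference at position 1 is +4 (> 0) but position 2 is -11 (< 0) — sequence both rises and falls
→ NOT monotonic

Not monotonic


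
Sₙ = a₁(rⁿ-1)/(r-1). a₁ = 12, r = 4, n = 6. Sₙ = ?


Sₙ = 12×(4^6 - 1)/(4 - 1)
= 12×(4096 - 1)/3
= 12×4095/3
= 16380

S_6 = 16380


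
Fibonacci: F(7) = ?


Fibonacci sequence: 1, 1, 2, 3, 5, 8, 13
F(7) = 13

F(7) = 13


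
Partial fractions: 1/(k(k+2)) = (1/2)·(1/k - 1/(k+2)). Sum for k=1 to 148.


1/(k(k+2)) = (1/2)·(1/k - 1/(k+2)) (partial fractions)
Telescoping: Σ = (1/2)·(1 + 1/2 - 1/149 - 1/150) = 16613/22350

Sum = 16613/22350


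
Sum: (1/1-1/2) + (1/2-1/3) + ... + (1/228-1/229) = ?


Telescoping: adjacent terms cancel.
= 1/1 - 1/229
= 1 - 1/229 = 228/229

Sum = 228/229


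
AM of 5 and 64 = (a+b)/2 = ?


AM = (5 + 64)/2 = 69/2 = 34.5

AM = 34.5


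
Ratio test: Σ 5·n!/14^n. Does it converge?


aₙ = 5·n!/14^n
a_{n+1}/aₙ = (n+1)!/14^(n+1) × 14^n/n!  (constant 5 cancels)
= (n+1)/14
L = lim(n→∞) (n+1)/14 = ∞
L > 1 → series DIVERGES

Diverges (ratio test: L = ∞ > 1)


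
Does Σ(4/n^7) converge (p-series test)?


p-series test: Σ c/n^p converges if p > 1, diverges if p ≤ 1 (constant c > 0 doesn't affect convergence).
p = 7
7 > 1 → CONVERGES

Converges (p = 7 > 1)


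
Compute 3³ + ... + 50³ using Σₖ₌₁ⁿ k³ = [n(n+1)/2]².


Σₖ₌3^50 k³ = [50·51/2]² − [2·3/2]²
= 1625625 − 9 = 1625616

Σk³ = 1625616


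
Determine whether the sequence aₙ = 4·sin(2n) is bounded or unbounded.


For all n, -1 ≤ sin(2n) ≤ 1, so -4 ≤ 4·sin(2n) ≤ 4
Lower bound: -4, Upper bound: 4
The sequence IS bounded

Bounded (-4 ≤ aₙ ≤ 4)


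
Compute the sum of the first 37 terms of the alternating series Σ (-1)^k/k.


S = -1 + 1/2 - 1/3 + 1/4 - 1/5 + 1/6 - 1/7 + 1/8 ± ...
= -0.7065
(Full series converges to -ln(2) ≈ -0.6931)

S_37 = -0.7065


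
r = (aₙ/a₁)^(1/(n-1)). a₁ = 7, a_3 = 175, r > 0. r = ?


r^(n-1) = aₙ/a₁
r^2 = 175/7 = 25
r = 25^(1/2)
= ±5; taking r > 0 gives r = 5

r = 5


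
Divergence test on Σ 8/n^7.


lim(n→∞) 8/n^7 = 0
lim aₙ = 0 → nth-term test is INCONCLUSIVE
(Need other tests; this is actually a convergent p-series with p=7 > 1)

Inconclusive (lim aₙ = 0; need another test)


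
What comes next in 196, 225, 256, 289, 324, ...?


Pattern: perfect squares: n²
Terms: 196, 225, 256, 289, 324
Next term = 361

Next term = 361


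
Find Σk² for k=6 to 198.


Σₖ₌6^198 k² = Σₖ₌₁^198 k² − Σₖ₌₁^5 k²
= 198·199·397/6 − 5·6·11/6
= 2607099 − 55 = 2607044

Σk² = 2607044


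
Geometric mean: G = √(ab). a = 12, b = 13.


GM = √(12×13) = √156 = 12.49

GM = 12.49


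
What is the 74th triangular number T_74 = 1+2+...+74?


n(n+1)/2 = 74×75/2 = 5550/2 = 2775

Σk = 2775


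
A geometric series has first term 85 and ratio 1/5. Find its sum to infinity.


S∞ = a₁/(1-r) = 85/(1 - 1/5)
= 85/(4/5)
= 425/4

S∞ = 425/4


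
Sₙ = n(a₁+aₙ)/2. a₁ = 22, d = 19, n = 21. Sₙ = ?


aₙ = 22 + (21-1)×19 = 402
Sₙ = n(a₁+aₙ)/2 = 21×(22+402)/2
= 21×424/2 = 4452

S_21 = 4452


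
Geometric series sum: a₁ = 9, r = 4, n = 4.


Sₙ = 9×(4^4 - 1)/(4 - 1)
= 9×(256 - 1)/3
= 9×255/3
= 765

S_4 = 765


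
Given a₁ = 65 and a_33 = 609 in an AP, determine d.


d = (aₙ - a₁)/(n-1)
= (609 - 65)/(33-1)
= 544/32 = 17

d = 17


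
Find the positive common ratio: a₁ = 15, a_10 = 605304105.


r^(n-1) = aₙ/a₁
r^9 = 605304105/15 = 40353607
r = 40353607^(1/9)
= 7

r = 7


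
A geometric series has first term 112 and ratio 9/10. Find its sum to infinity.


S∞ = a₁/(1-r) = 112/(1 - 9/10)
= 112/(1/10)
= 1120

S∞ = 1120


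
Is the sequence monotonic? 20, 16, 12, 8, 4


Differences: -4, -4, -4, -4
All differences < 0 → strictly DECREASING

Monotonically decreasing


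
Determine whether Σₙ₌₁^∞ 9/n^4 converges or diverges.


p-series test: Σ c/n^p converges if p > 1, diverges if p ≤ 1 (constant c > 0 doesn't affect convergence).
p = 4
4 > 1 → CONVERGES

Converges (p = 4 > 1)


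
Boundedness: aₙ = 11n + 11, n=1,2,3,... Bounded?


aₙ = 11n + 11 → as n→∞, aₙ→∞
No finite upper bound exists
The sequence is UNBOUNDED

Unbounded (aₙ → ∞ as n → ∞)


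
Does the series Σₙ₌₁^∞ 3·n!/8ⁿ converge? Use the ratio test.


aₙ = 3·n!/8^n
a_{n+1}/aₙ = (n+1)!/8^(n+1) × 8^n/n!  (constant 3 cancels)
= (n+1)/8
L = lim(n→∞) (n+1)/8 = ∞
L > 1 → series DIVERGES

Diverges (ratio test: L = ∞ > 1)


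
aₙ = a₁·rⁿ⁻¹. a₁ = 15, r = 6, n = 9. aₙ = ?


aₙ = a₁·r^(n-1)
= 15×6^8
= 15×1679616
= 25194240

a_9 = 25194240


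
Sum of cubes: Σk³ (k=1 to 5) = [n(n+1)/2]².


n(n+1)/2 = 5×6/2 = 15
Σk³ = 15² = 225

Σk³ = 225


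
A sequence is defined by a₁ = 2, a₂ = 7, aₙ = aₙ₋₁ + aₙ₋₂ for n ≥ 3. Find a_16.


Computing iteratively: 2, 7, 9, 16, 25, 41, 66, 107, 173, 280, 453, 733, ...
a_16 = 5024

a_16 = 5024


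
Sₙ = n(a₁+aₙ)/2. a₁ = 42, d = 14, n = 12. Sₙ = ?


aₙ = 42 + (12-1)×14 = 196
Sₙ = n(a₁+aₙ)/2 = 12×(42+196)/2
= 12×238/2 = 1428

S_12 = 1428


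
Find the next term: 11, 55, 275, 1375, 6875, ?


Pattern: geometric (r=5)
Terms: 11, 55, 275, 1375, 6875
Next term = 34375

Next term = 34375


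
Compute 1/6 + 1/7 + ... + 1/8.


Σₖ₌6^8 1/k = 1/6 + 1/7 + 1/8
= 73/168
≈ 0.4345

Sum = 73/168 ≈ 0.4345


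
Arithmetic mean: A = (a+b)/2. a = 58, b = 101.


AM = (58 + 101)/2 = 159/2 = 79.5

AM = 79.5


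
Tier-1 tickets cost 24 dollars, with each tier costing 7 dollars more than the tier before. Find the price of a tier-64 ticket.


aₙ = a₁ + (n-1)d
= 24 + (64-1)×7
= 24 + 441
= 465

a_64 = 465


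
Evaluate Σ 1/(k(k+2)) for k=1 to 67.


1/(k(k+2)) = (1/2)·(1/k - 1/(k+2)) (partial fractions)
Telescoping: Σ = (1/2)·(1 + 1/2 - 1/68 - 1/69) = 6901/9384

Sum = 6901/9384


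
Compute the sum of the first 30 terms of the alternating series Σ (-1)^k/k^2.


S = -1 + 1/4 - 1/9 + 1/16 - 1/25 + 1/36 - 1/49 + 1/64 ± ...
= -0.8219
(Full series converges to -π²/12 ≈ -0.8225)

S_30 = -0.8219


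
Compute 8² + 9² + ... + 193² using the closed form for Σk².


Σₖ₌8^193 k² = Σₖ₌₁^193 k² − Σₖ₌₁^7 k²
= 193·194·387/6 − 7·8·15/6
= 2415009 − 140 = 2414869

Σk² = 2414869


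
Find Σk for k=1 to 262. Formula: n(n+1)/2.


n(n+1)/2 = 262×263/2 = 68906/2 = 34453

Σk = 34453


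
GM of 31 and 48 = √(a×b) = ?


GM = √(31×48) = √1488 = 38.5746

GM = 38.5746


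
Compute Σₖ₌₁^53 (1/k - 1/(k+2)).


Telescoping with gap 2: two head and two tail terms survive.
= (1 + 1/2) - (1/54 + 1/55)
= 3/2 - 1/54 - 1/55 = 2173/1485

Sum = 2173/1485


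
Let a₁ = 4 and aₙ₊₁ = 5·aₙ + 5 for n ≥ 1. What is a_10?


Computing step by step:
a_1 = 4
a_2 = 25
a_3 = 130
a_4 = 655
a_5 = 3280
a_6 = 16405
a_7 = 82030
a_8 = 410155
a_9 = 2050780
a_10 = 10253905


a_10 = 10253905


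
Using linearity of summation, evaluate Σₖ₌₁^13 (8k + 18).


Σ(8k+18) = 8·Σk + 18·n
= 8·91 + 18·13
= 728 + 234 = 962

Σ = 962


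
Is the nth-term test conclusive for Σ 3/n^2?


lim(n→∞) 3/n^2 = 0
lim aₙ = 0 → nth-term test is INCONCLUSIVE
(Need other tests; this is actually a convergent p-series with p=2 > 1)

Inconclusive (lim aₙ = 0; need another test)


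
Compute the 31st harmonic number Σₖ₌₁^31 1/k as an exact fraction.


H_31 = 1/1 + 1/2 + 1/3 + ... + 1/31
= 290774257297357/72201776446800
≈ 4.0272

H_31 = 290774257297357/72201776446800 ≈ 4.0272


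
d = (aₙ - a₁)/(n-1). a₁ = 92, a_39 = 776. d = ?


d = (aₙ - a₁)/(n-1)
= (776 - 92)/(39-1)
= 684/38 = 18

d = 18


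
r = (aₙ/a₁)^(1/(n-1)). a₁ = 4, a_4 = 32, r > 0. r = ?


r^(n-1) = aₙ/a₁
r^3 = 32/4 = 8
r = 8^(1/3)
= 2

r = 2


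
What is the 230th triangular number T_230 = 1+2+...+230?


n(n+1)/2 = 230×231/2 = 53130/2 = 26565

Σk = 26565


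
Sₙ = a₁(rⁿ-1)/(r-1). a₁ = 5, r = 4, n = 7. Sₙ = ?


Sₙ = 5×(4^7 - 1)/(4 - 1)
= 5×(16384 - 1)/3
= 5×16383/3
= 27305

S_7 = 27305


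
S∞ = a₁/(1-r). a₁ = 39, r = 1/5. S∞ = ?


S∞ = a₁/(1-r) = 39/(1 - 1/5)
= 39/(4/5)
= 195/4

S∞ = 195/4


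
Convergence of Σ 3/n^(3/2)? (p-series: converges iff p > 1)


p-series test: Σ c/n^p converges if p > 1, diverges if p ≤ 1 (constant c > 0 doesn't affect convergence).
p = 3/2
3/2 > 1 → CONVERGES

Converges (p = 3/2 > 1)


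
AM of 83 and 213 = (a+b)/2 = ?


AM = (83 + 213)/2 = 296/2 = 148

AM = 148


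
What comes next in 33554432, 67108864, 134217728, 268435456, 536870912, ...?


Pattern: powers of 2: 2ⁿ
Terms: 33554432, 67108864, 134217728, 268435456, 536870912
Next term = 1073741824

Next term = 1073741824


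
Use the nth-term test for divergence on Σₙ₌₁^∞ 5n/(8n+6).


lim(n→∞) 5n/(8n+6) = 5/8 = 5/8  (divide numerator and denominator by n)
lim aₙ = 5/8 ≠ 0 → series DIVERGES

Diverges (lim aₙ = 5/8 ≠ 0)


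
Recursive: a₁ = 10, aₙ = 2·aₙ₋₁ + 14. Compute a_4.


Computing step by step:
a_1 = 10
a_2 = 34
a_3 = 82
a_4 = 178


a_4 = 178


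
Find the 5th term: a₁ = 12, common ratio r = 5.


aₙ = a₁·r^(n-1)
= 12×5^4
= 12×625
= 7500

a_5 = 7500


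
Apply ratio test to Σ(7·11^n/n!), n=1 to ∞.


aₙ = 7·11^n/n!
a_{n+1}/aₙ = 11^(n+1)/(n+1)! × n!/11^n  (constant 7 cancels)
= 11/(n+1)
L = lim(n→∞) 11/(n+1) = 0
L < 1 → series CONVERGES

Converges (ratio test: L = 0 < 1)


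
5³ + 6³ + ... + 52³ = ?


Σₖ₌5^52 k³ = [52·53/2]² − [4·5/2]²
= 1898884 − 100 = 1898784

Σk³ = 1898784


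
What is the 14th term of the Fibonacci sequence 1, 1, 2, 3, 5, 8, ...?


Fibonacci sequence: 1, 1, 2, 3, 5, 8, 13, 21, 34, 55, 89, ...
F(14) = 377

F(14) = 377


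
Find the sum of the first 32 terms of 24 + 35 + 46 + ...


aₙ = 24 + (32-1)×11 = 365
Sₙ = n(a₁+aₙ)/2 = 32×(24+365)/2
= 32×389/2 = 6224

S_32 = 6224


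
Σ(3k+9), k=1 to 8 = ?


Σ(3k+9) = 3·Σk + 9·n
= 3·36 + 9·8
= 108 + 72 = 180

Σ = 180


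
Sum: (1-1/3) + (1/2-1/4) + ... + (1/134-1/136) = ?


Telescoping with gap 2: two head and two tail terms survive.
= (1 + 1/2) - (1/135 + 1/136)
= 3/2 - 1/135 - 1/136 = 27269/18360

Sum = 27269/18360


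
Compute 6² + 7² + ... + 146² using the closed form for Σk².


Σₖ₌6^146 k² = Σₖ₌₁^146 k² − Σₖ₌₁^5 k²
= 146·147·293/6 − 5·6·11/6
= 1048061 − 55 = 1048006

Σk² = 1048006


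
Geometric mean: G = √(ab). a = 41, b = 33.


GM = √(41×33) = √1353 = 36.7831

GM = 36.7831


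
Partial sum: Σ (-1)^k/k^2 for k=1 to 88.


S = -1 + 1/4 - 1/9 + 1/16 - 1/25 + 1/36 - 1/49 + 1/64 ± ...
= -0.8224
(Full series converges to -π²/12 ≈ -0.8225)

S_88 = -0.8224


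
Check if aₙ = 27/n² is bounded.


a₁ = 27, a₂ = 27/4, a₃ = 27/9, ...
0 < aₙ ≤ 27 for all n ≥ 1
The sequence IS bounded

Bounded (0 < aₙ ≤ 27)


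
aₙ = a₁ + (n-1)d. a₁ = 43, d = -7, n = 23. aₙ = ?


aₙ = a₁ + (n-1)d
= 43 + (23-1)×-7
= 43 - 154
= -111

a_23 = -111


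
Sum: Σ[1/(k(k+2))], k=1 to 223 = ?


1/(k(k+2)) = (1/2)·(1/k - 1/(k+2)) (partial fractions)
Telescoping: Σ = (1/2)·(1 + 1/2 - 1/224 - 1/225) = 75151/100800

Sum = 75151/100800


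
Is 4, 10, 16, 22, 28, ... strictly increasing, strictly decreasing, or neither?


Differences: 6, 6, 6, 6
All differences > 0 → strictly INCREASING

Monotonically increasing


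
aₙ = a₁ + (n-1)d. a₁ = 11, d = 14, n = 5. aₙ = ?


aₙ = a₁ + (n-1)d
= 11 + (5-1)×14
= 11 + 56
= 67

a_5 = 67


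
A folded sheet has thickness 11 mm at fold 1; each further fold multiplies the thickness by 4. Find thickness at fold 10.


aₙ = a₁·r^(n-1)
= 11×4^9
= 11×262144
= 2883584

a_10 = 2883584


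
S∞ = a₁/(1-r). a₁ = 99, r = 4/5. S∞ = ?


S∞ = a₁/(1-r) = 99/(1 - 4/5)
= 99/(1/5)
= 495

S∞ = 495


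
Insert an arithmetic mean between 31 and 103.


AM = (31 + 103)/2 = 134/2 = 67

AM = 67


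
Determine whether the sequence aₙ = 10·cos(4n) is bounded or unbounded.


For all n, -1 ≤ cos(4n) ≤ 1, so -10 ≤ 10·cos(4n) ≤ 10
Lower bound: -10, Upper bound: 10
The sequence IS bounded

Bounded (-10 ≤ aₙ ≤ 10)


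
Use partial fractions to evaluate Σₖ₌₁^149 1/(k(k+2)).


1/(k(k+2)) = (1/2)·(1/k - 1/(k+2)) (partial fractions)
Telescoping: Σ = (1/2)·(1 + 1/2 - 1/150 - 1/151) = 16837/22650

Sum = 16837/22650


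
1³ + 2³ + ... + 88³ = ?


n(n+1)/2 = 88×89/2 = 3916
Σk³ = 3916² = 15335056

Σk³ = 15335056


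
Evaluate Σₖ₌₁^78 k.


n(n+1)/2 = 78×79/2 = 6162/2 = 3081

Σk = 3081


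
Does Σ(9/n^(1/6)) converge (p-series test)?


p-series test: Σ c/n^p converges if p > 1, diverges if p ≤ 1 (constant c > 0 doesn't affect convergence).
p = 1/6
1/6 ≤ 1 → DIVERGES

Diverges (p = 1/6 ≤ 1)


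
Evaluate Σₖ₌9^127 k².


Σₖ₌9^127 k² = Σₖ₌₁^127 k² − Σₖ₌₁^8 k²
= 127·128·255/6 − 8·9·17/6
= 690880 − 204 = 690676

Σk² = 690676


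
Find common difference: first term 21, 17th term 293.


d = (aₙ - a₁)/(n-1)
= (293 - 21)/(17-1)
= 272/16 = 17

d = 17


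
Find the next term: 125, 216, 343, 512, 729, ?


Pattern: perfect cubes: n³
Terms: 125, 216, 343, 512, 729
Next term = 1000

Next term = 1000


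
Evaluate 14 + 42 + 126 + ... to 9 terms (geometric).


Sₙ = 14×(3^9 - 1)/(3 - 1)
= 14×(19683 - 1)/2
= 14×19682/2
= 137774

S_9 = 137774


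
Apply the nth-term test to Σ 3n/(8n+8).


lim(n→∞) 3n/(8n+8) = 3/8 = 3/8  (divide numerator and denominator by n)
lim aₙ = 3/8 ≠ 0 → series DIVERGES

Diverges (lim aₙ = 3/8 ≠ 0)


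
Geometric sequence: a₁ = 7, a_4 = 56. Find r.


r^(n-1) = aₙ/a₁
r^3 = 56/7 = 8
r = 8^(1/3)
= 2

r = 2


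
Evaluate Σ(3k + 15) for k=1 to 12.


Σ(3k+15) = 3·Σk + 15·n
= 3·78 + 15·12
= 234 + 180 = 414

Σ = 414


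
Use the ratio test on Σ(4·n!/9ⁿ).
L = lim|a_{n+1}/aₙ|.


aₙ = 4·n!/9^n
a_{n+1}/aₙ = (n+1)!/9^(n+1) × 9^n/n!  (constant 4 cancels)
= (n+1)/9
L = lim(n→∞) (n+1)/9 = ∞
L > 1 → series DIVERGES

Diverges (ratio test: L = ∞ > 1)


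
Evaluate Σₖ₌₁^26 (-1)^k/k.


S = -1 + 1/2 - 1/3 + 1/4 - 1/5 + 1/6 - 1/7 + 1/8 ± ...
= -0.6743
(Full series converges to -ln(2) ≈ -0.6931)

S_26 = -0.6743


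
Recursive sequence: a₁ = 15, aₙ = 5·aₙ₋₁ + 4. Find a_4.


Computing step by step:
a_1 = 15
a_2 = 79
a_3 = 399
a_4 = 1999


a_4 = 1999


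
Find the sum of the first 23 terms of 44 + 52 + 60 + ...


aₙ = 44 + (23-1)×8 = 220
Sₙ = n(a₁+aₙ)/2 = 23×(44+220)/2
= 23×264/2 = 3036

S_23 = 3036


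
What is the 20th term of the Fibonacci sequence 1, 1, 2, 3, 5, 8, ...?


Fibonacci sequence: 1, 1, 2, 3, 5, 8, 13, 21, 34, 55, 89, ...
F(20) = 6765

F(20) = 6765


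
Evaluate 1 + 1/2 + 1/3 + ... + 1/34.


H_34 = 1/1 + 1/2 + 1/3 + ... + 1/34
= 54062195834749/13127595717600
≈ 4.1182

H_34 = 54062195834749/13127595717600 ≈ 4.1182


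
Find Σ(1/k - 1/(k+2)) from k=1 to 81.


Telescoping with gap 2: two head and two tail terms survive.
= (1 + 1/2) - (1/82 + 1/83)
= 3/2 - 1/82 - 1/83 = 5022/3403

Sum = 5022/3403


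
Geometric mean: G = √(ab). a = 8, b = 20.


GM = √(8×20) = √160 = 12.6491

GM = 12.6491


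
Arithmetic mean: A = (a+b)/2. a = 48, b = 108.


AM = (48 + 108)/2 = 156/2 = 78

AM = 78


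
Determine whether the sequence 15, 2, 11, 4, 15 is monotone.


Differences: -13, 9, -7, 11
Difference at position 2 is +9 (> 0) but position 1 is -13 (< 0) — sequence both rises and falls
→ NOT monotonic

Not monotonic


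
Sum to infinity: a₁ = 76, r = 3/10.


S∞ = a₁/(1-r) = 76/(1 - 3/10)
= 76/(7/10)
= 760/7

S∞ = 760/7


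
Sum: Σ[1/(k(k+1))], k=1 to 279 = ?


1/(k(k+1)) = 1/k - 1/(k+1) (partial fractions)
Telescoping: Σ = 1 - 1/280 = 279/280

Sum = 279/280


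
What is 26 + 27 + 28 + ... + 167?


Σₖ₌26^167 k = Σₖ₌₁^167 k − Σₖ₌₁^25 k
= 167·168/2 − 25·26/2
= 14028 − 325 = 13703

Σk = 13703


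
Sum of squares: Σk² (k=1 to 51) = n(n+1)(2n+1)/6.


n = 51
n(n+1)(2n+1)/6 = 51×52×103/6
= 273156/6 = 45526

Σk² = 45526


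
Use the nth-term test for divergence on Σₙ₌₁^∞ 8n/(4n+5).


lim(n→∞) 8n/(4n+5) = 8/4 = 2  (divide numerator and denominator by n)
lim aₙ = 2 ≠ 0 → series DIVERGES

Diverges (lim aₙ = 2 ≠ 0)


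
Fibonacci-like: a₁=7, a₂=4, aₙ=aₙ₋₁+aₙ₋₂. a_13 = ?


Computing iteratively: 7, 4, 11, 15, 26, 41, 67, 108, 175, 283, 458, 741, ...
a_13 = 1199

a_13 = 1199


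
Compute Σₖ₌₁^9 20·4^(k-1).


Sₙ = 20×(4^9 - 1)/(4 - 1)
= 20×(262144 - 1)/3
= 20×262143/3
= 1747620

S_9 = 1747620


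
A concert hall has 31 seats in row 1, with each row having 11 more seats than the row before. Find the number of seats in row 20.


aₙ = a₁ + (n-1)d
= 31 + (20-1)×11
= 31 + 209
= 240

a_20 = 240


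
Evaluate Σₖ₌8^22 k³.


Σₖ₌8^22 k³ = [22·23/2]² − [7·8/2]²
= 64009 − 784 = 63225

Σk³ = 63225


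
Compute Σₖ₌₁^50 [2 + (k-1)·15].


aₙ = 2 + (50-1)×15 = 737
Sₙ = n(a₁+aₙ)/2 = 50×(2+737)/2
= 50×739/2 = 18475

S_50 = 18475


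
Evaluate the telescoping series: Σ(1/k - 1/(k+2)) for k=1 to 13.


Telescoping with gap 2: two head and two tail terms survive.
= (1 + 1/2) - (1/14 + 1/15)
= 3/2 - 1/14 - 1/15 = 143/105

Sum = 143/105


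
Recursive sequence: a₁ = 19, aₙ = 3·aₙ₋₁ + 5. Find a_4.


Computing step by step:
a_1 = 19
a_2 = 62
a_3 = 191
a_4 = 578


a_4 = 578


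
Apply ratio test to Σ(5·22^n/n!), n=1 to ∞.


aₙ = 5·22^n/n!
a_{n+1}/aₙ = 22^(n+1)/(n+1)! × n!/22^n  (constant 5 cancels)
= 22/(n+1)
L = lim(n→∞) 22/(n+1) = 0
L < 1 → series CONVERGES

Converges (ratio test: L = 0 < 1)


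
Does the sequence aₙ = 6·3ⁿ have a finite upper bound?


aₙ = 6·3ⁿ → as n→∞, aₙ→∞ (since base 3 > 1)
No finite upper bound exists
The sequence is UNBOUNDED

Unbounded (aₙ → ∞ as n → ∞)


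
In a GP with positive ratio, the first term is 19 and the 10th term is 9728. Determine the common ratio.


r^(n-1) = aₙ/a₁
r^9 = 9728/19 = 512
r = 512^(1/9)
= 2

r = 2


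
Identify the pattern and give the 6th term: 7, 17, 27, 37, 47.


Pattern: arithmetic (d=10)
Terms: 7, 17, 27, 37, 47
Next term = 57

Next term = 57


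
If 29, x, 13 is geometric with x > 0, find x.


GM = √(29×13) = √377 = 19.4165

GM = 19.4165


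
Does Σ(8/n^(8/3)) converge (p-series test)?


p-series test: Σ c/n^p converges if p > 1, diverges if p ≤ 1 (constant c > 0 doesn't affect convergence).
p = 8/3
8/3 > 1 → CONVERGES

Converges (p = 8/3 > 1)


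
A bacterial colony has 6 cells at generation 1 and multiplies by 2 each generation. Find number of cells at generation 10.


aₙ = a₁·r^(n-1)
= 6×2^9
= 6×512
= 3072

a_10 = 3072


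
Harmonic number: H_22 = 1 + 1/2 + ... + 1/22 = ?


H_22 = 1/1 + 1/2 + 1/3 + ... + 1/22
= 19093197/5173168
≈ 3.6908

H_22 = 19093197/5173168 ≈ 3.6908


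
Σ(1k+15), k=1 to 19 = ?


Σ(1k+15) = 1·Σk + 15·n
= 1·190 + 15·19
= 190 + 285 = 475

Σ = 475


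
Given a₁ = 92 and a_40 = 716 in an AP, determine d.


d = (aₙ - a₁)/(n-1)
= (716 - 92)/(40-1)
= 624/39 = 16

d = 16


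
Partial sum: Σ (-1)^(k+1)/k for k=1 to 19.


S = 1 - 1/2 + 1/3 - 1/4 + 1/5 - 1/6 + 1/7 - 1/8 ± ...
= 0.7188
(Full series converges to +ln(2) ≈ +0.6931)

S_19 = 0.7188


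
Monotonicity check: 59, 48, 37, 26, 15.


Differences: -11, -11, -11, -11
All differences < 0 → strictly DECREASING

Monotonically decreasing


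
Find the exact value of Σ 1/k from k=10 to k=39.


Σₖ₌10^39 1/k = 1/10 + 1/11 + 1/12 + ... + 1/39
= 98849421188899/69388720221600
≈ 1.4246

Sum = 98849421188899/69388720221600 ≈ 1.4246


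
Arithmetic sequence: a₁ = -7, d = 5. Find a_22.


aₙ = a₁ + (n-1)d
= -7 + (22-1)×5
= -7 + 105
= 98

a_22 = 98


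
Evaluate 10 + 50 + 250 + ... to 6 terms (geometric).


Sₙ = 10×(5^6 - 1)/(5 - 1)
= 10×(15625 - 1)/4
= 10×15624/4
= 39060

S_6 = 39060


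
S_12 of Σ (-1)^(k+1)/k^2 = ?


S = 1 - 1/4 + 1/9 - 1/16 + 1/25 - 1/36 + 1/49 - 1/64 ± ...
= 0.8193
(Full series converges to +π²/12 ≈ +0.8225)

S_12 = 0.8193


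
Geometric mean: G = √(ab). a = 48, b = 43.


GM = √(48×43) = √2064 = 45.4313

GM = 45.4313


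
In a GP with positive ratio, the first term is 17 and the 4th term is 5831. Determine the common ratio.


r^(n-1) = aₙ/a₁
r^3 = 5831/17 = 343
r = 343^(1/3)
= 7

r = 7


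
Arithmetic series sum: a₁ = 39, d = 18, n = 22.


aₙ = 39 + (22-1)×18 = 417
Sₙ = n(a₁+aₙ)/2 = 22×(39+417)/2
= 22×456/2 = 5016

S_22 = 5016


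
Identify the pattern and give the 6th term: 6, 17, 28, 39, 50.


Pattern: arithmetic (d=11)
Terms: 6, 17, 28, 39, 50
Next term = 61

Next term = 61


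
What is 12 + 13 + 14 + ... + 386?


Σₖ₌12^386 k = Σₖ₌₁^386 k − Σₖ₌₁^11 k
= 386·387/2 − 11·12/2
= 74691 − 66 = 74625

Σk = 74625


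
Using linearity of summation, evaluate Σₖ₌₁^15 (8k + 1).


Σ(8k+1) = 8·Σk + 1·n
= 8·120 + 1·15
= 960 + 15 = 975

Σ = 975


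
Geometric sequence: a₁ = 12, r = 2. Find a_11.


aₙ = a₁·r^(n-1)
= 12×2^10
= 12×1024
= 12288

a_11 = 12288


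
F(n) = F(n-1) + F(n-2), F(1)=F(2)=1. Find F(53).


Fibonacci sequence: 1, 1, 2, 3, 5, 8, 13, 21, 34, 55, 89, ...
F(53) = 53316291173

F(53) = 53316291173


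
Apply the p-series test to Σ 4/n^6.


p-series test: Σ c/n^p converges if p > 1, diverges if p ≤ 1 (constant c > 0 doesn't affect convergence).
p = 6
6 > 1 → CONVERGES

Converges (p = 6 > 1)


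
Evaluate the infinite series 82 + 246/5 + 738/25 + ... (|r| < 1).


S∞ = a₁/(1-r) = 82/(1 - 3/5)
= 82/(2/5)
= 205

S∞ = 205


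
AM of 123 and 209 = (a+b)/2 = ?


AM = (123 + 209)/2 = 332/2 = 166

AM = 166


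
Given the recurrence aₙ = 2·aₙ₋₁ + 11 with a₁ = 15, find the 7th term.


Computing step by step:
a_1 = 15
a_2 = 41
a_3 = 93
a_4 = 197
a_5 = 405
a_6 = 821
a_7 = 1653


a_7 = 1653


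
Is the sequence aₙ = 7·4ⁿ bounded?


aₙ = 7·4ⁿ → as n→∞, aₙ→∞ (since base 4 > 1)
No finite upper bound exists
The sequence is UNBOUNDED

Unbounded (aₙ → ∞ as n → ∞)


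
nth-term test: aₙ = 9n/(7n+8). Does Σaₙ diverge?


lim(n→∞) 9n/(7n+8) = 9/7 = 9/7  (divide numerator and denominator by n)
lim aₙ = 9/7 ≠ 0 → series DIVERGES

Diverges (lim aₙ = 9/7 ≠ 0)


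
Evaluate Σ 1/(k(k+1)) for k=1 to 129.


1/(k(k+1)) = 1/k - 1/(k+1) (partial fractions)
Telescoping: Σ = 1 - 1/130 = 129/130

Sum = 129/130


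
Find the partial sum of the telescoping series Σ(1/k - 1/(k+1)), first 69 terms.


Telescoping: adjacent terms cancel.
= 1/1 - 1/70
= 1 - 1/70 = 69/70

Sum = 69/70


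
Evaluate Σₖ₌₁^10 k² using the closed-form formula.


n = 10
n(n+1)(2n+1)/6 = 10×11×21/6
= 2310/6 = 385

Σk² = 385


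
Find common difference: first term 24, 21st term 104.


d = (aₙ - a₁)/(n-1)
= (104 - 24)/(21-1)
= 80/20 = 4

d = 4


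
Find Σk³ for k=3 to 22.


Σₖ₌3^22 k³ = [22·23/2]² − [2·3/2]²
= 64009 − 9 = 64000

Σk³ = 64000


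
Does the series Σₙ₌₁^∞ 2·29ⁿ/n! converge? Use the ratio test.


aₙ = 2·29^n/n!
a_{n+1}/aₙ = 29^(n+1)/(n+1)! × n!/29^n  (constant 2 cancels)
= 29/(n+1)
L = lim(n→∞) 29/(n+1) = 0
L < 1 → series CONVERGES

Converges (ratio test: L = 0 < 1)


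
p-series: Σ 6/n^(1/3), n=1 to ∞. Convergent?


p-series test: Σ c/n^p converges if p > 1, diverges if p ≤ 1 (constant c > 0 doesn't affect convergence).
p = 1/3
1/3 ≤ 1 → DIVERGES

Diverges (p = 1/3 ≤ 1)


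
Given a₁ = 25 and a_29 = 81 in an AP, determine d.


d = (aₙ - a₁)/(n-1)
= (81 - 25)/(29-1)
= 56/28 = 2

d = 2


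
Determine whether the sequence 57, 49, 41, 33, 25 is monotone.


Differences: -8, -8, -8, -8
All differences < 0 → strictly DECREASING

Monotonically decreasing


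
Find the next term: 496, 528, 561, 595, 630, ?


Pattern: triangular numbers: n(n+1)/2
Terms: 496, 528, 561, 595, 630
Next term = 666

Next term = 666


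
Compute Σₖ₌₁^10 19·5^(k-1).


Sₙ = 19×(5^10 - 1)/(5 - 1)
= 19×(9765625 - 1)/4
= 19×9765624/4
= 46386714

S_10 = 46386714


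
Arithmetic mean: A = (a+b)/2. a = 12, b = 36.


AM = (12 + 36)/2 = 48/2 = 24

AM = 24


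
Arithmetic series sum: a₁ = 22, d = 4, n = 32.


aₙ = 22 + (32-1)×4 = 146
Sₙ = n(a₁+aₙ)/2 = 32×(22+146)/2
= 32×168/2 = 2688

S_32 = 2688


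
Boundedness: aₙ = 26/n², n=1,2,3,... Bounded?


a₁ = 26, a₂ = 26/4, a₃ = 26/9, ...
0 < aₙ ≤ 26 for all n ≥ 1
The sequence IS bounded

Bounded (0 < aₙ ≤ 26)


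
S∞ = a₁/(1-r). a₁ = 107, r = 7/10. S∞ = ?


S∞ = a₁/(1-r) = 107/(1 - 7/10)
= 107/(3/10)
= 1070/3

S∞ = 1070/3


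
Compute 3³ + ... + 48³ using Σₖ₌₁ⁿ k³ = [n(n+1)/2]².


Σₖ₌3^48 k³ = [48·49/2]² − [2·3/2]²
= 1382976 − 9 = 1382967

Σk³ = 1382967


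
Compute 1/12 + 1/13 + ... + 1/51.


Σₖ₌12^51 1/k = 1/12 + 1/13 + 1/14 + ... + 1/51
= 4645268866599554270339/3099044504245996706400
≈ 1.4989

Sum = 4645268866599554270339/3099044504245996706400 ≈ 1.4989


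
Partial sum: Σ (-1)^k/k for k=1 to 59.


S = -1 + 1/2 - 1/3 + 1/4 - 1/5 + 1/6 - 1/7 + 1/8 ± ...
= -0.7015
(Full series converges to -ln(2) ≈ -0.6931)

S_59 = -0.7015


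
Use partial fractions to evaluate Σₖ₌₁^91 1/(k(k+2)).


1/(k(k+2)) = (1/2)·(1/k - 1/(k+2)) (partial fractions)
Telescoping: Σ = (1/2)·(1 + 1/2 - 1/92 - 1/93) = 12649/17112

Sum = 12649/17112


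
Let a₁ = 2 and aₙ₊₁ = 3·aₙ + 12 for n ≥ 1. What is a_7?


Computing step by step:
a_1 = 2
a_2 = 18
a_3 = 66
a_4 = 210
a_5 = 642
a_6 = 1938
a_7 = 5826


a_7 = 5826


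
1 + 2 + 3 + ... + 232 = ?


n(n+1)/2 = 232×233/2 = 54056/2 = 27028

Σk = 27028


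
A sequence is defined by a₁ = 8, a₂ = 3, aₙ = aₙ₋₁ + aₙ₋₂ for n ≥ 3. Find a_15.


Computing iteratively: 8, 3, 11, 14, 25, 39, 64, 103, 167, 270, 437, 707, ...
a_15 = 2995

a_15 = 2995


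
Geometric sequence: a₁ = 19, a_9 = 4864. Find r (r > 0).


r^(n-1) = aₙ/a₁
r^8 = 4864/19 = 256
r = 256^(1/8)
= ±2; taking r > 0 gives r = 2

r = 2


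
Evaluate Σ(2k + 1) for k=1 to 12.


Σ(2k+1) = 2·Σk + 1·n
= 2·78 + 1·12
= 156 + 12 = 168

Σ = 168


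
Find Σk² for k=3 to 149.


Σₖ₌3^149 k² = Σₖ₌₁^149 k² − Σₖ₌₁^2 k²
= 149·150·299/6 − 2·3·5/6
= 1113775 − 5 = 1113770

Σk² = 1113770


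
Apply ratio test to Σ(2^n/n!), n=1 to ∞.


aₙ = 2^n/n!
a_{n+1}/aₙ = 2^(n+1)/(n+1)! × n!/2^n
= 2/(n+1)
L = lim(n→∞) 2/(n+1) = 0
L < 1 → series CONVERGES

Converges (ratio test: L = 0 < 1)


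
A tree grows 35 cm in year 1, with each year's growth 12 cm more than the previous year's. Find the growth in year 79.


aₙ = a₁ + (n-1)d
= 35 + (79-1)×12
= 35 + 936
= 971

a_79 = 971


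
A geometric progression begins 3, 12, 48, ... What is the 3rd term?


aₙ = a₁·r^(n-1)
= 3×4^2
= 3×16
= 48

a_3 = 48


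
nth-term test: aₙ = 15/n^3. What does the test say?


lim(n→∞) 15/n^3 = 0
lim aₙ = 0 → nth-term test is INCONCLUSIVE
(Need other tests; this is actually a convergent p-series with p=3 > 1)

Inconclusive (lim aₙ = 0; need another test)


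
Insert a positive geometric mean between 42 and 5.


GM = √(42×5) = √210 = 14.4914

GM = 14.4914


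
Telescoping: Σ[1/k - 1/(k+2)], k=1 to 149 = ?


Telescoping with gap 2: two head and two tail terms survive.
= (1 + 1/2) - (1/150 + 1/151)
= 3/2 - 1/150 - 1/151 = 16837/11325

Sum = 16837/11325


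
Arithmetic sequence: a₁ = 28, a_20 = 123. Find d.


d = (aₙ - a₁)/(n-1)
= (123 - 28)/(20-1)
= 95/19 = 5

d = 5


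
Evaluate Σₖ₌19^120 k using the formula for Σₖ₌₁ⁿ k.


Σₖ₌19^120 k = Σₖ₌₁^120 k − Σₖ₌₁^18 k
= 120·121/2 − 18·19/2
= 7260 − 171 = 7089

Σk = 7089


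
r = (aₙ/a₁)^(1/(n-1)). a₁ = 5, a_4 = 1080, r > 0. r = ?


r^(n-1) = aₙ/a₁
r^3 = 1080/5 = 216
r = 216^(1/3)
= 6

r = 6


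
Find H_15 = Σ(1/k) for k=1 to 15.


H_15 = 1/1 + 1/2 + 1/3 + ... + 1/15
= 1195757/360360
≈ 3.3182

H_15 = 1195757/360360 ≈ 3.3182


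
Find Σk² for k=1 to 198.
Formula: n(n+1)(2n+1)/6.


n = 198
n(n+1)(2n+1)/6 = 198×199×397/6
= 15642594/6 = 2607099

Σk² = 2607099


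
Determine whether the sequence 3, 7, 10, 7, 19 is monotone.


Differences: 4, 3, -3, 12
Difference at position 1 is +4 (> 0) but position 3 is -3 (< 0) — sequence both rises and falls
→ NOT monotonic

Not monotonic


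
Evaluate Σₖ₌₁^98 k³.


n(n+1)/2 = 98×99/2 = 4851
Σk³ = 4851² = 23532201

Σk³ = 23532201


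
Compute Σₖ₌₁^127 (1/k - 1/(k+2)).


Telescoping with gap 2: two head and two tail terms survive.
= (1 + 1/2) - (1/128 + 1/129)
= 3/2 - 1/128 - 1/129 = 24511/16512

Sum = 24511/16512
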